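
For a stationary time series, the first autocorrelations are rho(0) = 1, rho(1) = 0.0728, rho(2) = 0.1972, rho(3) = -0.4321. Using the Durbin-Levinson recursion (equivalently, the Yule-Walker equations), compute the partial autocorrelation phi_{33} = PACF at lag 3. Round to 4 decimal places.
\phi_{33} = -0.4780

The PACF at lag k is phi_{kk}, the last component of the solution
to the Yule-Walker system G_k phi = r_k where
  (G_k)_{ij} = rho(|i - j|), (r_k)_i = rho(i), i,j = 1..k.
Equivalently, Durbin-Levinson gives phi_{kk} iteratively:
  phi_{11} = rho(1)
  phi_{kk} = [rho(k) - sum_{j=1..k-1} phi_{k-1,j} rho(k-j)]
            / [1 - sum_{j=1..k-1} phi_{k-1,j} rho(j)],
  phi_{k,j} = phi_{k-1,j} - phi_{kk} phi_{k-1,k-j},  j = 1..k-1.
Step k = 1:
  phi_11 = rho(1) = 0.0728.
Step k = 2:
  phi_22 = [rho(2) - phi_11 rho(1)] / [1 - phi_11 rho(1)] = [0.1972 - (0.0728)(0.0728)] / [1 - (0.0728)(0.0728)]
         = 0.19190016 / 0.99470016 = 0.192923.
  Update: phi_21 = phi_11 - phi_22 phi_11 = 0.0728 - (0.192923)(0.0728) = 0.058755.
Step k = 3:
  phi_33 = [rho(3) - phi_21 rho(2) - phi_22 rho(1)] / [1 - phi_21 rho(1) - phi_22 rho(2)]
    numerator   = -0.4321 - (0.058755)(0.1972) - (0.192923)(0.0728) = -0.4577313
    denominator = 1 - (0.058755)(0.0728) - (0.192923)(0.1972) = 0.95767828
  phi_33 = -0.4577313 / 0.95767828 = -0.478.
Therefore phi_{33} = -0.4780.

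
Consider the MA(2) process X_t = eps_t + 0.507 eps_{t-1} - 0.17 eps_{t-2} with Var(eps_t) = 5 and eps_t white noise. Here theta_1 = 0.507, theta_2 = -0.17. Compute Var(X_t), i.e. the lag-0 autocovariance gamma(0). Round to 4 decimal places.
\gamma(0) = 6.4297

For an MA(q) process X_t = eps_t + sum_i theta_i eps_{t-i} with
Var(eps_t) = sigma^2, the variance is
  gamma(0) = sigma^2 * (1 + sum_i theta_i^2).
  sum_i theta_i^2 = (0.507)^2 + (-0.17)^2 = 0.257049 + 0.0289 = 0.285949.
  gamma(0) = 5 * (1 + 0.285949) = 5 * 1.285949 = 6.429745, which rounds to 6.4297.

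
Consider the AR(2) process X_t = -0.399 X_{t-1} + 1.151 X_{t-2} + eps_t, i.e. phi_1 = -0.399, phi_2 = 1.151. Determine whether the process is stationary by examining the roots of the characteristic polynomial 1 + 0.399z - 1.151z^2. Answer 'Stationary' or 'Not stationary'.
\text{Not stationary}

The AR(p) characteristic polynomial is P(z) = 1 + 0.399z - 1.151z^2.
Stationarity requires all roots to lie outside the unit circle, i.e. |z| > 1 for every root.
Set 1 + (0.399) z + (-1.151) z^2 = 0, i.e. a z^2 + b z + c = 0 with a = -1.151, b = 0.399, c = 1.
Discriminant D = b^2 - 4ac = (0.399)^2 - 4*(-1.151)*1 = 0.159201 - (-4.604) = 4.763201.
D >= 0, so the roots are real: z = (-b +/- sqrt(D)) / (2a) = (-0.399 +/- 2.182476) / (-2.302).
  z_1 = (-0.399 + 2.182476) / (-2.302) = -0.7748,   |z_1| = 0.7748.
  z_2 = (-0.399 - 2.182476) / (-2.302) = 1.1214,   |z_2| = 1.1214.
Moduli of all roots: 0.7748, 1.1214.
All moduli strictly greater than 1? No.
Verdict: Not stationary.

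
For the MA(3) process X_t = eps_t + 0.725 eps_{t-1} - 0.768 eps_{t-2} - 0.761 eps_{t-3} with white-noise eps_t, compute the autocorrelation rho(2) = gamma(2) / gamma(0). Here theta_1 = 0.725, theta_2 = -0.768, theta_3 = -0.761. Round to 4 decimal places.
\rho(2) = -0.4898

For an MA(q) process with theta_0 = 1, the autocovariance is
  gamma(k) = sigma^2 * sum_{i=0..q-k} theta_i * theta_{i+k},
and rho(k) = gamma(k) / gamma(0). Sigma^2 cancels.
  numerator   = (1)*(-0.768) + (0.725)*(-0.761) = -1.319725.
  denominator = (1)^2 + (0.725)^2 + (-0.768)^2 + (-0.761)^2 = 2.69457.
  rho(2) = -1.319725 / 2.69457 = -0.4898.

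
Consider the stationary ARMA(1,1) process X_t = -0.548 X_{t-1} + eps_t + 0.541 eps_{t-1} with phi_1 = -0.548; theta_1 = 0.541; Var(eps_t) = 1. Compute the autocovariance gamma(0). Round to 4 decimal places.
\gamma(0) = 1.0001

Multiply the model equation by X_{t-k} and take expectations. With theta_0 = psi_0 = 1 and psi_j the MA(infinity) weights, this gives
  gamma(k) - sum_i phi_i gamma(k-i) = c_k,
  c_k = sigma^2 * sum_{j=k..q} theta_j psi_{j-k}   (c_k = 0 for k > q),
using gamma(-m) = gamma(m).
psi-weights needed (psi_j = theta_j + sum_i phi_i psi_{j-i}):
  psi_1 = theta_1 + phi_1 = 0.541 + (-0.548) = -0.007
Right-hand sides:
  c_0 = sigma^2 (1 + theta_1 psi_1) = 1 * (1 + (0.541)(-0.007)) = 1 * 0.996213 = 0.996213
  c_1 = sigma^2 theta_1 = 1 * (0.541) = 0.541
  c_2 = 0
Equations for k = 0 and k = 1 (AR order 1):
  gamma(0) = phi_1 gamma(1) + c_0
  gamma(1) = phi_1 gamma(0) + c_1
Substituting the second into the first: gamma(0) (1 - phi_1^2) = c_0 + phi_1 c_1, so
  gamma(0) = (c_0 + phi_1 c_1) / (1 - phi_1^2) = (0.996213 + (-0.548)(0.541)) / (1 - (-0.548)^2) = 0.699745 / 0.699696 = 1.00007.
Therefore gamma(0) = 1.0001 (to 4 decimal places).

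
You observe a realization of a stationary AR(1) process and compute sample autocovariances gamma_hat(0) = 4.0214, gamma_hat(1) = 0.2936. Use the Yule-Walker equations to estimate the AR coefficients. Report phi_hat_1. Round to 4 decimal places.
\hat\phi_{1} = 0.0730

The Yule-Walker equations for an AR(p) process read, in matrix form,
  Gamma_p phi = r_p,   with   (Gamma_p)_{ij} = gamma(|i - j|),
                       (r_p)_i = gamma(i),   i,j = 1..p.
Substitute the sample gammas (Toeplitz matrix and right-hand side of size 1):
  Gamma_p = [[4.0214]]
  r_p     = [0.2936]
With p = 1 this is the single equation gamma(0) phi_1 = gamma(1):
  phi_hat_1 = gamma(1) / gamma(0) = 0.2936 / 4.0214 = 0.0730.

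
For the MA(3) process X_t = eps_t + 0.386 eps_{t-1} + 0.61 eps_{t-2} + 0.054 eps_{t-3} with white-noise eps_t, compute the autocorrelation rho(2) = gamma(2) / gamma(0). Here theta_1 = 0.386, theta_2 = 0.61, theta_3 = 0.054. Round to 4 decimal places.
\rho(2) = 0.4139

For an MA(q) process with theta_0 = 1, the autocovariance is
  gamma(k) = sigma^2 * sum_{i=0..q-k} theta_i * theta_{i+k},
and rho(k) = gamma(k) / gamma(0). Sigma^2 cancels.
  numerator   = (1)*(0.61) + (0.386)*(0.054) = 0.630844.
  denominator = (1)^2 + (0.386)^2 + (0.61)^2 + (0.054)^2 = 1.524012.
  rho(2) = 0.630844 / 1.524012 = 0.4139.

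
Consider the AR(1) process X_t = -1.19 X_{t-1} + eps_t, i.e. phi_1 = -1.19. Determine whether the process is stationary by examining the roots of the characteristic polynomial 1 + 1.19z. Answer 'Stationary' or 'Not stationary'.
\text{Not stationary}

The AR(p) characteristic polynomial is P(z) = 1 + 1.19z.
Stationarity requires all roots to lie outside the unit circle, i.e. |z| > 1 for every root.
This is linear in z: 1 + (1.19) z = 0  =>  z = -1/(1.19) = -0.840336,  |z| = 0.840336.
Moduli of all roots: 0.8403.
All moduli strictly greater than 1? No.
Verdict: Not stationary.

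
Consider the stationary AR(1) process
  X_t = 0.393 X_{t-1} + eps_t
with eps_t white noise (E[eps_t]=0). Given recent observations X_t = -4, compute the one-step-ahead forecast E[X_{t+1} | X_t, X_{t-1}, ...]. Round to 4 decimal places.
E[X_{t+1} \mid \mathcal F_t] = -1.5720

For an AR(p) model X_t = c + sum_i phi_i X_{t-i} + eps_t, the
one-step-ahead conditional mean is
  E[X_{t+1} | X_t, ...] = c + sum_i phi_i X_{t+1-i}.
Substitute known values:
  E[X_{t+1} | ...] = (0.393) * (-4)
                   = -1.5720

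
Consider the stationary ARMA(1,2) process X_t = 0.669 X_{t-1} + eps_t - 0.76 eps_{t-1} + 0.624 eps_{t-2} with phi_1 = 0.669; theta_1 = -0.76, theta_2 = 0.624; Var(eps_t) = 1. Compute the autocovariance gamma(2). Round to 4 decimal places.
\gamma(2) = 0.7857

Multiply the model equation by X_{t-k} and take expectations. With theta_0 = psi_0 = 1 and psi_j the MA(infinity) weights, this gives
  gamma(k) - sum_i phi_i gamma(k-i) = c_k,
  c_k = sigma^2 * sum_{j=k..q} theta_j psi_{j-k}   (c_k = 0 for k > q),
using gamma(-m) = gamma(m).
psi-weights needed (psi_j = theta_j + sum_i phi_i psi_{j-i}):
  psi_1 = theta_1 + phi_1 = -0.76 + (0.669) = -0.091
  psi_2 = theta_2 + phi_1 psi_1 = 0.624 + (0.669)(-0.091) = 0.563121
Right-hand sides:
  c_0 = sigma^2 (1 + theta_1 psi_1 + theta_2 psi_2) = 1 * (1 + (-0.76)(-0.091) + (0.624)(0.563121)) = 1 * 1.420548 = 1.420548
  c_1 = sigma^2 (theta_1 + theta_2 psi_1) = 1 * (-0.76 + (0.624)(-0.091)) = -0.816784
  c_2 = sigma^2 theta_2 = 1 * (0.624) = 0.624
Equations for k = 0 and k = 1 (AR order 1):
  gamma(0) = phi_1 gamma(1) + c_0
  gamma(1) = phi_1 gamma(0) + c_1
Substituting the second into the first: gamma(0) (1 - phi_1^2) = c_0 + phi_1 c_1, so
  gamma(0) = (c_0 + phi_1 c_1) / (1 - phi_1^2) = (1.420548 + (0.669)(-0.816784)) / (1 - (0.669)^2) = 0.874119 / 0.552439 = 1.582291.
  gamma(1) = phi_1 gamma(0) + c_1 = (0.669)(1.582291) + (-0.816784) = 0.241768.
For k = 2: gamma(2) = phi_1 gamma(1) + c_2
  = (0.669)(0.241768) + (0.624) = 0.785743.
Therefore gamma(2) = 0.7857 (to 4 decimal places).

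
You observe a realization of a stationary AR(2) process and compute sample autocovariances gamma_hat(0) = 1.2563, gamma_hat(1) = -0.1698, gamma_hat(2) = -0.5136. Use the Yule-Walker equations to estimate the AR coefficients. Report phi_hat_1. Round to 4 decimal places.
\hat\phi_{1} = -0.1940

The Yule-Walker equations for an AR(p) process read, in matrix form,
  Gamma_p phi = r_p,   with   (Gamma_p)_{ij} = gamma(|i - j|),
                       (r_p)_i = gamma(i),   i,j = 1..p.
Substitute the sample gammas (Toeplitz matrix and right-hand side of size 2):
  Gamma_p = [[1.2563, -0.1698], [-0.1698, 1.2563]]
  r_p     = [-0.1698, -0.5136]
Written out:
  1.2563 phi_1 - 0.1698 phi_2 = -0.1698
  -0.1698 phi_1 + 1.2563 phi_2 = -0.5136
Solve by Cramer's rule:
  det = gamma(0)^2 - gamma(1)^2 = (1.2563)^2 - (-0.1698)^2 = 1.57828969 - 0.02883204 = 1.54945765
  phi_hat_1 = [gamma(1) gamma(0) - gamma(1) gamma(2)] / det = [(-0.1698)(1.2563) - (-0.1698)(-0.5136)] / 1.54945765 = -0.30052902 / 1.54945765 = -0.194
  phi_hat_2 = [gamma(0) gamma(2) - gamma(1)^2] / det = [(1.2563)(-0.5136) - (-0.1698)^2] / 1.54945765 = -0.67406772 / 1.54945765 = -0.435
So phi_hat = [-0.1940, -0.4350].
Therefore phi_hat_1 = -0.1940.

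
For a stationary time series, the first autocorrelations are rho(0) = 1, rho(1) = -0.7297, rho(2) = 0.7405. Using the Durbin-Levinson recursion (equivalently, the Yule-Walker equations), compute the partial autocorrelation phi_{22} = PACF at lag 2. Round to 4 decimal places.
\phi_{22} = 0.4450

The PACF at lag k is phi_{kk}, the last component of the solution
to the Yule-Walker system G_k phi = r_k where
  (G_k)_{ij} = rho(|i - j|), (r_k)_i = rho(i), i,j = 1..k.
Equivalently, Durbin-Levinson gives phi_{kk} iteratively:
  phi_{11} = rho(1)
  phi_{kk} = [rho(k) - sum_{j=1..k-1} phi_{k-1,j} rho(k-j)]
            / [1 - sum_{j=1..k-1} phi_{k-1,j} rho(j)],
  phi_{k,j} = phi_{k-1,j} - phi_{kk} phi_{k-1,k-j},  j = 1..k-1.
Step k = 1:
  phi_11 = rho(1) = -0.7297.
Step k = 2:
  phi_22 = [rho(2) - phi_11 rho(1)] / [1 - phi_11 rho(1)] = [0.7405 - (-0.7297)(-0.7297)] / [1 - (-0.7297)(-0.7297)]
         = 0.20803791 / 0.46753791 = 0.445.
Therefore phi_{22} = 0.4450.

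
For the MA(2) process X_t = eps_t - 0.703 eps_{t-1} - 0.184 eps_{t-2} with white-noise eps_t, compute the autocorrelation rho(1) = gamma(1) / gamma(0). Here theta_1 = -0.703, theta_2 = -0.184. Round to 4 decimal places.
\rho(1) = -0.3754

For an MA(q) process with theta_0 = 1, the autocovariance is
  gamma(k) = sigma^2 * sum_{i=0..q-k} theta_i * theta_{i+k},
and rho(k) = gamma(k) / gamma(0). Sigma^2 cancels.
  numerator   = (1)*(-0.703) + (-0.703)*(-0.184) = -0.573648.
  denominator = (1)^2 + (-0.703)^2 + (-0.184)^2 = 1.528065.
  rho(1) = -0.573648 / 1.528065 = -0.3754.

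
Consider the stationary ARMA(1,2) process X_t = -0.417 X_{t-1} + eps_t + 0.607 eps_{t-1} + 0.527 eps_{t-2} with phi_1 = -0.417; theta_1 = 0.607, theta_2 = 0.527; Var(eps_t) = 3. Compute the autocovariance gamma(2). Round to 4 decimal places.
\gamma(2) = 1.3635

Multiply the model equation by X_{t-k} and take expectations. With theta_0 = psi_0 = 1 and psi_j the MA(infinity) weights, this gives
  gamma(k) - sum_i phi_i gamma(k-i) = c_k,
  c_k = sigma^2 * sum_{j=k..q} theta_j psi_{j-k}   (c_k = 0 for k > q),
using gamma(-m) = gamma(m).
psi-weights needed (psi_j = theta_j + sum_i phi_i psi_{j-i}):
  psi_1 = theta_1 + phi_1 = 0.607 + (-0.417) = 0.19
  psi_2 = theta_2 + phi_1 psi_1 = 0.527 + (-0.417)(0.19) = 0.44777
Right-hand sides:
  c_0 = sigma^2 (1 + theta_1 psi_1 + theta_2 psi_2) = 3 * (1 + (0.607)(0.19) + (0.527)(0.44777)) = 3 * 1.351305 = 4.053914
  c_1 = sigma^2 (theta_1 + theta_2 psi_1) = 3 * (0.607 + (0.527)(0.19)) = 2.12139
  c_2 = sigma^2 theta_2 = 3 * (0.527) = 1.581
Equations for k = 0 and k = 1 (AR order 1):
  gamma(0) = phi_1 gamma(1) + c_0
  gamma(1) = phi_1 gamma(0) + c_1
Substituting the second into the first: gamma(0) (1 - phi_1^2) = c_0 + phi_1 c_1, so
  gamma(0) = (c_0 + phi_1 c_1) / (1 - phi_1^2) = (4.053914 + (-0.417)(2.12139)) / (1 - (-0.417)^2) = 3.169295 / 0.826111 = 3.836403.
  gamma(1) = phi_1 gamma(0) + c_1 = (-0.417)(3.836403) + (2.12139) = 0.52161.
For k = 2: gamma(2) = phi_1 gamma(1) + c_2
  = (-0.417)(0.52161) + (1.581) = 1.363489.
Therefore gamma(2) = 1.3635 (to 4 decimal places).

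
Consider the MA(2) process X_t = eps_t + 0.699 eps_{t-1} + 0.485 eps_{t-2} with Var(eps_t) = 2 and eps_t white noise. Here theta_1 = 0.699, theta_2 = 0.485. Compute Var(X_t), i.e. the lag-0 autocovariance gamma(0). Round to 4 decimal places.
\gamma(0) = 3.4477

For an MA(q) process X_t = eps_t + sum_i theta_i eps_{t-i} with
Var(eps_t) = sigma^2, the variance is
  gamma(0) = sigma^2 * (1 + sum_i theta_i^2).
  sum_i theta_i^2 = (0.699)^2 + (0.485)^2 = 0.488601 + 0.235225 = 0.723826.
  gamma(0) = 2 * (1 + 0.723826) = 2 * 1.723826 = 3.447652, which rounds to 3.4477.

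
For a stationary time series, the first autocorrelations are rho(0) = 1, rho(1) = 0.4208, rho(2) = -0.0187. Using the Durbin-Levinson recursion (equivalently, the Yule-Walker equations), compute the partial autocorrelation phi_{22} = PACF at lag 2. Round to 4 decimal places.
\phi_{22} = -0.2379

The PACF at lag k is phi_{kk}, the last component of the solution
to the Yule-Walker system G_k phi = r_k where
  (G_k)_{ij} = rho(|i - j|), (r_k)_i = rho(i), i,j = 1..k.
Equivalently, Durbin-Levinson gives phi_{kk} iteratively:
  phi_{11} = rho(1)
  phi_{kk} = [rho(k) - sum_{j=1..k-1} phi_{k-1,j} rho(k-j)]
            / [1 - sum_{j=1..k-1} phi_{k-1,j} rho(j)],
  phi_{k,j} = phi_{k-1,j} - phi_{kk} phi_{k-1,k-j},  j = 1..k-1.
Step k = 1:
  phi_11 = rho(1) = 0.4208.
Step k = 2:
  phi_22 = [rho(2) - phi_11 rho(1)] / [1 - phi_11 rho(1)] = [-0.0187 - (0.4208)(0.4208)] / [1 - (0.4208)(0.4208)]
         = -0.19577264 / 0.82292736 = -0.2379.
Therefore phi_{22} = -0.2379.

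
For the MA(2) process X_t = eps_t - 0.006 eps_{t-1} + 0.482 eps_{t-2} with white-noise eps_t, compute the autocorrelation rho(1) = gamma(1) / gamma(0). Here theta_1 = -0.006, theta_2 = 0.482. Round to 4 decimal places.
\rho(1) = -0.0072

For an MA(q) process with theta_0 = 1, the autocovariance is
  gamma(k) = sigma^2 * sum_{i=0..q-k} theta_i * theta_{i+k},
and rho(k) = gamma(k) / gamma(0). Sigma^2 cancels.
  numerator   = (1)*(-0.006) + (-0.006)*(0.482) = -0.008892.
  denominator = (1)^2 + (-0.006)^2 + (0.482)^2 = 1.23236.
  rho(1) = -0.008892 / 1.23236 = -0.0072.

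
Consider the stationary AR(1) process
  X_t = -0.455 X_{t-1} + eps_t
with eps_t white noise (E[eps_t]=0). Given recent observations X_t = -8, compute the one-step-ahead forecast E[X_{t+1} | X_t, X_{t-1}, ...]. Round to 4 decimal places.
E[X_{t+1} \mid \mathcal F_t] = 3.6400

For an AR(p) model X_t = c + sum_i phi_i X_{t-i} + eps_t, the
one-step-ahead conditional mean is
  E[X_{t+1} | X_t, ...] = c + sum_i phi_i X_{t+1-i}.
Substitute known values:
  E[X_{t+1} | ...] = (-0.455) * (-8)
                   = 3.6400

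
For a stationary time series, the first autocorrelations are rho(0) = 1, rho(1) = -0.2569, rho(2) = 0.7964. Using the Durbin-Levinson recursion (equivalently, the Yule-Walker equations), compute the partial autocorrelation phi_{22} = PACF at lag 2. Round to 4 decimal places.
\phi_{22} = 0.7820

The PACF at lag k is phi_{kk}, the last component of the solution
to the Yule-Walker system G_k phi = r_k where
  (G_k)_{ij} = rho(|i - j|), (r_k)_i = rho(i), i,j = 1..k.
Equivalently, Durbin-Levinson gives phi_{kk} iteratively:
  phi_{11} = rho(1)
  phi_{kk} = [rho(k) - sum_{j=1..k-1} phi_{k-1,j} rho(k-j)]
            / [1 - sum_{j=1..k-1} phi_{k-1,j} rho(j)],
  phi_{k,j} = phi_{k-1,j} - phi_{kk} phi_{k-1,k-j},  j = 1..k-1.
Step k = 1:
  phi_11 = rho(1) = -0.2569.
Step k = 2:
  phi_22 = [rho(2) - phi_11 rho(1)] / [1 - phi_11 rho(1)] = [0.7964 - (-0.2569)(-0.2569)] / [1 - (-0.2569)(-0.2569)]
         = 0.73040239 / 0.93400239 = 0.782.
Therefore phi_{22} = 0.7820.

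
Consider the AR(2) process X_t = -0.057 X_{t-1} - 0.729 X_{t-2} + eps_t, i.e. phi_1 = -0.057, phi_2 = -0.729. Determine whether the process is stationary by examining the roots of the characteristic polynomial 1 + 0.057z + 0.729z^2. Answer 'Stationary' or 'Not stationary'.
\text{Stationary}

The AR(p) characteristic polynomial is P(z) = 1 + 0.057z + 0.729z^2.
Stationarity requires all roots to lie outside the unit circle, i.e. |z| > 1 for every root.
Set 1 + (0.057) z + (0.729) z^2 = 0, i.e. a z^2 + b z + c = 0 with a = 0.729, b = 0.057, c = 1.
Discriminant D = b^2 - 4ac = (0.057)^2 - 4*(0.729)*1 = 0.003249 - (2.916) = -2.912751.
D < 0, so the roots are the complex-conjugate pair z = (-b +/- i sqrt(-D)) / (2a) = -0.0391 +/- 1.1706i.
For a conjugate pair |z|^2 = z * conj(z) = (product of roots) = c/a = 1/(0.729) = 1.371742, so |z| = sqrt(1.371742) = 1.1712 for both roots.
Moduli of all roots: 1.1712, 1.1712.
All moduli strictly greater than 1? Yes.
Verdict: Stationary.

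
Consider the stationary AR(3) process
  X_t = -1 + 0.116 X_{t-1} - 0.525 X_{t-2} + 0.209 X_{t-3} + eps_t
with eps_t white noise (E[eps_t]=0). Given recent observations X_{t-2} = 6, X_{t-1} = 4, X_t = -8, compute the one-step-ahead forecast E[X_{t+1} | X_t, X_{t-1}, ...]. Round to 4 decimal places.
E[X_{t+1} \mid \mathcal F_t] = -2.7740

For an AR(p) model X_t = c + sum_i phi_i X_{t-i} + eps_t, the
one-step-ahead conditional mean is
  E[X_{t+1} | X_t, ...] = c + sum_i phi_i X_{t+1-i}.
Substitute known values:
  E[X_{t+1} | ...] = -1 + (0.116) * (-8) + (-0.525) * (4) + (0.209) * (6)
                   = -2.7740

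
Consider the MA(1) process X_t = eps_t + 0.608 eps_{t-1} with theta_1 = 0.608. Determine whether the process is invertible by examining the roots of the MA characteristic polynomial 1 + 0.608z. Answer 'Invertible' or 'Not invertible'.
\text{Invertible}

The MA(q) characteristic polynomial is P(z) = 1 + 0.608z.
Invertibility requires all roots to lie outside the unit circle, i.e. |z| > 1 for every root.
This is linear in z: 1 + (0.608) z = 0  =>  z = -1/(0.608) = -1.644737,  |z| = 1.644737.
Moduli of all roots: 1.6447.
All moduli strictly greater than 1? Yes.
Verdict: Invertible.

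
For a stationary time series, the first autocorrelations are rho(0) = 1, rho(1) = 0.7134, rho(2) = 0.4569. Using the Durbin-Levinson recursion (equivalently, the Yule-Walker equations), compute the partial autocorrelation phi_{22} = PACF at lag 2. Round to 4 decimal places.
\phi_{22} = -0.1060

The PACF at lag k is phi_{kk}, the last component of the solution
to the Yule-Walker system G_k phi = r_k where
  (G_k)_{ij} = rho(|i - j|), (r_k)_i = rho(i), i,j = 1..k.
Equivalently, Durbin-Levinson gives phi_{kk} iteratively:
  phi_{11} = rho(1)
  phi_{kk} = [rho(k) - sum_{j=1..k-1} phi_{k-1,j} rho(k-j)]
            / [1 - sum_{j=1..k-1} phi_{k-1,j} rho(j)],
  phi_{k,j} = phi_{k-1,j} - phi_{kk} phi_{k-1,k-j},  j = 1..k-1.
Step k = 1:
  phi_11 = rho(1) = 0.7134.
Step k = 2:
  phi_22 = [rho(2) - phi_11 rho(1)] / [1 - phi_11 rho(1)] = [0.4569 - (0.7134)(0.7134)] / [1 - (0.7134)(0.7134)]
         = -0.05203956 / 0.49106044 = -0.106.
Therefore phi_{22} = -0.1060.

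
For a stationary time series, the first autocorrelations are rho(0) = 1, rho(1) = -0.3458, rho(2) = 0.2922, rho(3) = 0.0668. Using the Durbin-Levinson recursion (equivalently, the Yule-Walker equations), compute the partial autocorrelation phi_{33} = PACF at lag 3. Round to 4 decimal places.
\phi_{33} = 0.2549

The PACF at lag k is phi_{kk}, the last component of the solution
to the Yule-Walker system G_k phi = r_k where
  (G_k)_{ij} = rho(|i - j|), (r_k)_i = rho(i), i,j = 1..k.
Equivalently, Durbin-Levinson gives phi_{kk} iteratively:
  phi_{11} = rho(1)
  phi_{kk} = [rho(k) - sum_{j=1..k-1} phi_{k-1,j} rho(k-j)]
            / [1 - sum_{j=1..k-1} phi_{k-1,j} rho(j)],
  phi_{k,j} = phi_{k-1,j} - phi_{kk} phi_{k-1,k-j},  j = 1..k-1.
Step k = 1:
  phi_11 = rho(1) = -0.3458.
Step k = 2:
  phi_22 = [rho(2) - phi_11 rho(1)] / [1 - phi_11 rho(1)] = [0.2922 - (-0.3458)(-0.3458)] / [1 - (-0.3458)(-0.3458)]
         = 0.17262236 / 0.88042236 = 0.196068.
  Update: phi_21 = phi_11 - phi_22 phi_11 = -0.3458 - (0.196068)(-0.3458) = -0.278.
Step k = 3:
  phi_33 = [rho(3) - phi_21 rho(2) - phi_22 rho(1)] / [1 - phi_21 rho(1) - phi_22 rho(2)]
    numerator   = 0.0668 - (-0.278)(0.2922) - (0.196068)(-0.3458) = 0.21583174
    denominator = 1 - (-0.278)(-0.3458) - (0.196068)(0.2922) = 0.8465767
  phi_33 = 0.21583174 / 0.8465767 = 0.2549.
Therefore phi_{33} = 0.2549.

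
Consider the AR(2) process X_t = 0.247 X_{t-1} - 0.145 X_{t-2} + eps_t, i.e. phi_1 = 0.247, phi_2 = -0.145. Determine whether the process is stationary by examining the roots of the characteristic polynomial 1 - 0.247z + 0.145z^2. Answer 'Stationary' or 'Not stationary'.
\text{Stationary}

The AR(p) characteristic polynomial is P(z) = 1 - 0.247z + 0.145z^2.
Stationarity requires all roots to lie outside the unit circle, i.e. |z| > 1 for every root.
Set 1 + (-0.247) z + (0.145) z^2 = 0, i.e. a z^2 + b z + c = 0 with a = 0.145, b = -0.247, c = 1.
Discriminant D = b^2 - 4ac = (-0.247)^2 - 4*(0.145)*1 = 0.061009 - (0.58) = -0.518991.
D < 0, so the roots are the complex-conjugate pair z = (-b +/- i sqrt(-D)) / (2a) = 0.8517 +/- 2.4842i.
For a conjugate pair |z|^2 = z * conj(z) = (product of roots) = c/a = 1/(0.145) = 6.896552, so |z| = sqrt(6.896552) = 2.6261 for both roots.
Moduli of all roots: 2.6261, 2.6261.
All moduli strictly greater than 1? Yes.
Verdict: Stationary.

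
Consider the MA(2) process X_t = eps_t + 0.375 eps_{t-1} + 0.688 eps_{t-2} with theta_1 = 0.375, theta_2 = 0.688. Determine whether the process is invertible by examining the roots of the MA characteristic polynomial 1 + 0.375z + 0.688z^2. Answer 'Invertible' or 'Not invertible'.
\text{Invertible}

The MA(q) characteristic polynomial is P(z) = 1 + 0.375z + 0.688z^2.
Invertibility requires all roots to lie outside the unit circle, i.e. |z| > 1 for every root.
Set 1 + (0.375) z + (0.688) z^2 = 0, i.e. a z^2 + b z + c = 0 with a = 0.688, b = 0.375, c = 1.
Discriminant D = b^2 - 4ac = (0.375)^2 - 4*(0.688)*1 = 0.140625 - (2.752) = -2.611375.
D < 0, so the roots are the complex-conjugate pair z = (-b +/- i sqrt(-D)) / (2a) = -0.2725 +/- 1.1744i.
For a conjugate pair |z|^2 = z * conj(z) = (product of roots) = c/a = 1/(0.688) = 1.453488, so |z| = sqrt(1.453488) = 1.2056 for both roots.
Moduli of all roots: 1.2056, 1.2056.
All moduli strictly greater than 1? Yes.
Verdict: Invertible.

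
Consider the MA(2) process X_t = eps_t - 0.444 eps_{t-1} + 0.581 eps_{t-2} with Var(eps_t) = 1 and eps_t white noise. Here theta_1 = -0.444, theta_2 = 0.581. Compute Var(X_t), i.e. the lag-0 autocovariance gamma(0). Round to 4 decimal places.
\gamma(0) = 1.5347

For an MA(q) process X_t = eps_t + sum_i theta_i eps_{t-i} with
Var(eps_t) = sigma^2, the variance is
  gamma(0) = sigma^2 * (1 + sum_i theta_i^2).
  sum_i theta_i^2 = (-0.444)^2 + (0.581)^2 = 0.197136 + 0.337561 = 0.534697.
  gamma(0) = 1 * (1 + 0.534697) = 1 * 1.534697 = 1.534697, which rounds to 1.5347.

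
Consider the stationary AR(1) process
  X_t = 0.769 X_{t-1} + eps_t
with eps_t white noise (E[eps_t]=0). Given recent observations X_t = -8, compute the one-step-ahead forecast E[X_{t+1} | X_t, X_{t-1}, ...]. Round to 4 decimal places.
E[X_{t+1} \mid \mathcal F_t] = -6.1520

For an AR(p) model X_t = c + sum_i phi_i X_{t-i} + eps_t, the
one-step-ahead conditional mean is
  E[X_{t+1} | X_t, ...] = c + sum_i phi_i X_{t+1-i}.
Substitute known values:
  E[X_{t+1} | ...] = (0.769) * (-8)
                   = -6.1520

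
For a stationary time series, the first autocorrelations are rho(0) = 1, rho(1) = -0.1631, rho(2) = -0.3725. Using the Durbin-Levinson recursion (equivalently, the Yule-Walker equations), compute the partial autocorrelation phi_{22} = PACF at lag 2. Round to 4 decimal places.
\phi_{22} = -0.4100

The PACF at lag k is phi_{kk}, the last component of the solution
to the Yule-Walker system G_k phi = r_k where
  (G_k)_{ij} = rho(|i - j|), (r_k)_i = rho(i), i,j = 1..k.
Equivalently, Durbin-Levinson gives phi_{kk} iteratively:
  phi_{11} = rho(1)
  phi_{kk} = [rho(k) - sum_{j=1..k-1} phi_{k-1,j} rho(k-j)]
            / [1 - sum_{j=1..k-1} phi_{k-1,j} rho(j)],
  phi_{k,j} = phi_{k-1,j} - phi_{kk} phi_{k-1,k-j},  j = 1..k-1.
Step k = 1:
  phi_11 = rho(1) = -0.1631.
Step k = 2:
  phi_22 = [rho(2) - phi_11 rho(1)] / [1 - phi_11 rho(1)] = [-0.3725 - (-0.1631)(-0.1631)] / [1 - (-0.1631)(-0.1631)]
         = -0.39910161 / 0.97339839 = -0.41.
Therefore phi_{22} = -0.4100.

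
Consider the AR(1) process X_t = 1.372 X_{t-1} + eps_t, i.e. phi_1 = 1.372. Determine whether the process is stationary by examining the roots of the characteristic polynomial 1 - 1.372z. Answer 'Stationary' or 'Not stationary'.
\text{Not stationary}

The AR(p) characteristic polynomial is P(z) = 1 - 1.372z.
Stationarity requires all roots to lie outside the unit circle, i.e. |z| > 1 for every root.
This is linear in z: 1 + (-1.372) z = 0  =>  z = -1/(-1.372) = 0.728863,  |z| = 0.728863.
Moduli of all roots: 0.7289.
All moduli strictly greater than 1? No.
Verdict: Not stationary.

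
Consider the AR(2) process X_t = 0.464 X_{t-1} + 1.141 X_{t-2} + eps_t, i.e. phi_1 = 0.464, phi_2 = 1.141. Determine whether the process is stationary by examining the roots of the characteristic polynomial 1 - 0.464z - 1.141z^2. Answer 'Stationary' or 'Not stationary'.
\text{Not stationary}

The AR(p) characteristic polynomial is P(z) = 1 - 0.464z - 1.141z^2.
Stationarity requires all roots to lie outside the unit circle, i.e. |z| > 1 for every root.
Set 1 + (-0.464) z + (-1.141) z^2 = 0, i.e. a z^2 + b z + c = 0 with a = -1.141, b = -0.464, c = 1.
Discriminant D = b^2 - 4ac = (-0.464)^2 - 4*(-1.141)*1 = 0.215296 - (-4.564) = 4.779296.
D >= 0, so the roots are real: z = (-b +/- sqrt(D)) / (2a) = (0.464 +/- 2.18616) / (-2.282).
  z_1 = (0.464 + 2.18616) / (-2.282) = -1.1613,   |z_1| = 1.1613.
  z_2 = (0.464 - 2.18616) / (-2.282) = 0.7547,   |z_2| = 0.7547.
Moduli of all roots: 1.1613, 0.7547.
All moduli strictly greater than 1? No.
Verdict: Not stationary.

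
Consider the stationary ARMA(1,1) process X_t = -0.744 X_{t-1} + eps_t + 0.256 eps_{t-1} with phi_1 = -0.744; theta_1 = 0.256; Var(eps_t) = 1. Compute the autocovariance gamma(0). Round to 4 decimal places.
\gamma(0) = 1.5334

Multiply the model equation by X_{t-k} and take expectations. With theta_0 = psi_0 = 1 and psi_j the MA(infinity) weights, this gives
  gamma(k) - sum_i phi_i gamma(k-i) = c_k,
  c_k = sigma^2 * sum_{j=k..q} theta_j psi_{j-k}   (c_k = 0 for k > q),
using gamma(-m) = gamma(m).
psi-weights needed (psi_j = theta_j + sum_i phi_i psi_{j-i}):
  psi_1 = theta_1 + phi_1 = 0.256 + (-0.744) = -0.488
Right-hand sides:
  c_0 = sigma^2 (1 + theta_1 psi_1) = 1 * (1 + (0.256)(-0.488)) = 1 * 0.875072 = 0.875072
  c_1 = sigma^2 theta_1 = 1 * (0.256) = 0.256
  c_2 = 0
Equations for k = 0 and k = 1 (AR order 1):
  gamma(0) = phi_1 gamma(1) + c_0
  gamma(1) = phi_1 gamma(0) + c_1
Substituting the second into the first: gamma(0) (1 - phi_1^2) = c_0 + phi_1 c_1, so
  gamma(0) = (c_0 + phi_1 c_1) / (1 - phi_1^2) = (0.875072 + (-0.744)(0.256)) / (1 - (-0.744)^2) = 0.684608 / 0.446464 = 1.5334.
Therefore gamma(0) = 1.5334 (to 4 decimal places).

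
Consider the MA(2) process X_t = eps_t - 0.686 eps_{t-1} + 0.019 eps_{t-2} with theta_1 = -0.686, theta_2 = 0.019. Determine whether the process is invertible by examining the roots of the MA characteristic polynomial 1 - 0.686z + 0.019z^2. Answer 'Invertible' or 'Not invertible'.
\text{Invertible}

The MA(q) characteristic polynomial is P(z) = 1 - 0.686z + 0.019z^2.
Invertibility requires all roots to lie outside the unit circle, i.e. |z| > 1 for every root.
Set 1 + (-0.686) z + (0.019) z^2 = 0, i.e. a z^2 + b z + c = 0 with a = 0.019, b = -0.686, c = 1.
Discriminant D = b^2 - 4ac = (-0.686)^2 - 4*(0.019)*1 = 0.470596 - (0.076) = 0.394596.
D >= 0, so the roots are real: z = (-b +/- sqrt(D)) / (2a) = (0.686 +/- 0.628169) / (0.038).
  z_1 = (0.686 + 0.628169) / (0.038) = 34.5834,   |z_1| = 34.5834.
  z_2 = (0.686 - 0.628169) / (0.038) = 1.5219,   |z_2| = 1.5219.
Moduli of all roots: 34.5834, 1.5219.
All moduli strictly greater than 1? Yes.
Verdict: Invertible.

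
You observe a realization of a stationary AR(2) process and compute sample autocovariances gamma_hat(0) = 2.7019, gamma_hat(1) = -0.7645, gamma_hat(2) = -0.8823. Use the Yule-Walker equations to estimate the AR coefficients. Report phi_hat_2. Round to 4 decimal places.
\hat\phi_{2} = -0.4420

The Yule-Walker equations for an AR(p) process read, in matrix form,
  Gamma_p phi = r_p,   with   (Gamma_p)_{ij} = gamma(|i - j|),
                       (r_p)_i = gamma(i),   i,j = 1..p.
Substitute the sample gammas (Toeplitz matrix and right-hand side of size 2):
  Gamma_p = [[2.7019, -0.7645], [-0.7645, 2.7019]]
  r_p     = [-0.7645, -0.8823]
Written out:
  2.7019 phi_1 - 0.7645 phi_2 = -0.7645
  -0.7645 phi_1 + 2.7019 phi_2 = -0.8823
Solve by Cramer's rule:
  det = gamma(0)^2 - gamma(1)^2 = (2.7019)^2 - (-0.7645)^2 = 7.30026361 - 0.58446025 = 6.71580336
  phi_hat_1 = [gamma(1) gamma(0) - gamma(1) gamma(2)] / det = [(-0.7645)(2.7019) - (-0.7645)(-0.8823)] / 6.71580336 = -2.7401209 / 6.71580336 = -0.408
  phi_hat_2 = [gamma(0) gamma(2) - gamma(1)^2] / det = [(2.7019)(-0.8823) - (-0.7645)^2] / 6.71580336 = -2.96834662 / 6.71580336 = -0.442
So phi_hat = [-0.4080, -0.4420].
Therefore phi_hat_2 = -0.4420.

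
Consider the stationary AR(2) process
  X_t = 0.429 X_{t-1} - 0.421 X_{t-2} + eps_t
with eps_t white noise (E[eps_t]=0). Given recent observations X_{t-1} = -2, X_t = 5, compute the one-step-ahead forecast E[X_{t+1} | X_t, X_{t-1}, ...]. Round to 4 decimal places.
E[X_{t+1} \mid \mathcal F_t] = 2.9870

For an AR(p) model X_t = c + sum_i phi_i X_{t-i} + eps_t, the
one-step-ahead conditional mean is
  E[X_{t+1} | X_t, ...] = c + sum_i phi_i X_{t+1-i}.
Substitute known values:
  E[X_{t+1} | ...] = (0.429) * (5) + (-0.421) * (-2)
                   = 2.9870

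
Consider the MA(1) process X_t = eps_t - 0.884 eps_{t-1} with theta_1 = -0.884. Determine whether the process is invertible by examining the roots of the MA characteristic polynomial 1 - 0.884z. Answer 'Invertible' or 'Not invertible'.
\text{Invertible}

The MA(q) characteristic polynomial is P(z) = 1 - 0.884z.
Invertibility requires all roots to lie outside the unit circle, i.e. |z| > 1 for every root.
This is linear in z: 1 + (-0.884) z = 0  =>  z = -1/(-0.884) = 1.131222,  |z| = 1.131222.
Moduli of all roots: 1.1312.
All moduli strictly greater than 1? Yes.
Verdict: Invertible.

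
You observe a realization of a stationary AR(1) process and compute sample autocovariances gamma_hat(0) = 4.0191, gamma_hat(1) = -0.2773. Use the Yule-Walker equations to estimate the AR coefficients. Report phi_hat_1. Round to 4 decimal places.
\hat\phi_{1} = -0.0690

The Yule-Walker equations for an AR(p) process read, in matrix form,
  Gamma_p phi = r_p,   with   (Gamma_p)_{ij} = gamma(|i - j|),
                       (r_p)_i = gamma(i),   i,j = 1..p.
Substitute the sample gammas (Toeplitz matrix and right-hand side of size 1):
  Gamma_p = [[4.0191]]
  r_p     = [-0.2773]
With p = 1 this is the single equation gamma(0) phi_1 = gamma(1):
  phi_hat_1 = gamma(1) / gamma(0) = -0.2773 / 4.0191 = -0.0690.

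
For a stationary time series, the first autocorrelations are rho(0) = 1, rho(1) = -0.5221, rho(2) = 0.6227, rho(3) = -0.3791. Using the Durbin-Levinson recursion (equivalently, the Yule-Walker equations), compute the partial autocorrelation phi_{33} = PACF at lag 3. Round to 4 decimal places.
\phi_{33} = 0.0730

The PACF at lag k is phi_{kk}, the last component of the solution
to the Yule-Walker system G_k phi = r_k where
  (G_k)_{ij} = rho(|i - j|), (r_k)_i = rho(i), i,j = 1..k.
Equivalently, Durbin-Levinson gives phi_{kk} iteratively:
  phi_{11} = rho(1)
  phi_{kk} = [rho(k) - sum_{j=1..k-1} phi_{k-1,j} rho(k-j)]
            / [1 - sum_{j=1..k-1} phi_{k-1,j} rho(j)],
  phi_{k,j} = phi_{k-1,j} - phi_{kk} phi_{k-1,k-j},  j = 1..k-1.
Step k = 1:
  phi_11 = rho(1) = -0.5221.
Step k = 2:
  phi_22 = [rho(2) - phi_11 rho(1)] / [1 - phi_11 rho(1)] = [0.6227 - (-0.5221)(-0.5221)] / [1 - (-0.5221)(-0.5221)]
         = 0.35011159 / 0.72741159 = 0.481312.
  Update: phi_21 = phi_11 - phi_22 phi_11 = -0.5221 - (0.481312)(-0.5221) = -0.270807.
Step k = 3:
  phi_33 = [rho(3) - phi_21 rho(2) - phi_22 rho(1)] / [1 - phi_21 rho(1) - phi_22 rho(2)]
    numerator   = -0.3791 - (-0.270807)(0.6227) - (0.481312)(-0.5221) = 0.04082443
    denominator = 1 - (-0.270807)(-0.5221) - (0.481312)(0.6227) = 0.55889884
  phi_33 = 0.04082443 / 0.55889884 = 0.073.
Therefore phi_{33} = 0.0730.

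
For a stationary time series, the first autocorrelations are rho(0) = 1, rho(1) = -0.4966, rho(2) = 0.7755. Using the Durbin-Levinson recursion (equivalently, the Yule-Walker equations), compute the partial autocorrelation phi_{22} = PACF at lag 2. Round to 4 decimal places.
\phi_{22} = 0.7020

The PACF at lag k is phi_{kk}, the last component of the solution
to the Yule-Walker system G_k phi = r_k where
  (G_k)_{ij} = rho(|i - j|), (r_k)_i = rho(i), i,j = 1..k.
Equivalently, Durbin-Levinson gives phi_{kk} iteratively:
  phi_{11} = rho(1)
  phi_{kk} = [rho(k) - sum_{j=1..k-1} phi_{k-1,j} rho(k-j)]
            / [1 - sum_{j=1..k-1} phi_{k-1,j} rho(j)],
  phi_{k,j} = phi_{k-1,j} - phi_{kk} phi_{k-1,k-j},  j = 1..k-1.
Step k = 1:
  phi_11 = rho(1) = -0.4966.
Step k = 2:
  phi_22 = [rho(2) - phi_11 rho(1)] / [1 - phi_11 rho(1)] = [0.7755 - (-0.4966)(-0.4966)] / [1 - (-0.4966)(-0.4966)]
         = 0.52888844 / 0.75338844 = 0.702.
Therefore phi_{22} = 0.7020.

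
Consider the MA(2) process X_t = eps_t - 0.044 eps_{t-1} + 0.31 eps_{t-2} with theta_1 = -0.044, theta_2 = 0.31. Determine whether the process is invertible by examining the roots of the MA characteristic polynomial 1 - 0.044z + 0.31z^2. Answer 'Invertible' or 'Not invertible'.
\text{Invertible}

The MA(q) characteristic polynomial is P(z) = 1 - 0.044z + 0.31z^2.
Invertibility requires all roots to lie outside the unit circle, i.e. |z| > 1 for every root.
Set 1 + (-0.044) z + (0.31) z^2 = 0, i.e. a z^2 + b z + c = 0 with a = 0.31, b = -0.044, c = 1.
Discriminant D = b^2 - 4ac = (-0.044)^2 - 4*(0.31)*1 = 0.001936 - (1.24) = -1.238064.
D < 0, so the roots are the complex-conjugate pair z = (-b +/- i sqrt(-D)) / (2a) = 0.071 +/- 1.7947i.
For a conjugate pair |z|^2 = z * conj(z) = (product of roots) = c/a = 1/(0.31) = 3.225806, so |z| = sqrt(3.225806) = 1.7961 for both roots.
Moduli of all roots: 1.7961, 1.7961.
All moduli strictly greater than 1? Yes.
Verdict: Invertible.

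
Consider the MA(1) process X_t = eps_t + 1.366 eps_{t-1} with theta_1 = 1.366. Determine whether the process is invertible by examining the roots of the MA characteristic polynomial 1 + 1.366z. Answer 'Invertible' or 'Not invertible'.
\text{Not invertible}

The MA(q) characteristic polynomial is P(z) = 1 + 1.366z.
Invertibility requires all roots to lie outside the unit circle, i.e. |z| > 1 for every root.
This is linear in z: 1 + (1.366) z = 0  =>  z = -1/(1.366) = -0.732064,  |z| = 0.732064.
Moduli of all roots: 0.7321.
All moduli strictly greater than 1? No.
Verdict: Not invertible.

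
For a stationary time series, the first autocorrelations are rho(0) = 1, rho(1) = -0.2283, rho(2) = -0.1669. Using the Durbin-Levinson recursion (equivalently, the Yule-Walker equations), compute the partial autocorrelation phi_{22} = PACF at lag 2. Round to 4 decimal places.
\phi_{22} = -0.2311

The PACF at lag k is phi_{kk}, the last component of the solution
to the Yule-Walker system G_k phi = r_k where
  (G_k)_{ij} = rho(|i - j|), (r_k)_i = rho(i), i,j = 1..k.
Equivalently, Durbin-Levinson gives phi_{kk} iteratively:
  phi_{11} = rho(1)
  phi_{kk} = [rho(k) - sum_{j=1..k-1} phi_{k-1,j} rho(k-j)]
            / [1 - sum_{j=1..k-1} phi_{k-1,j} rho(j)],
  phi_{k,j} = phi_{k-1,j} - phi_{kk} phi_{k-1,k-j},  j = 1..k-1.
Step k = 1:
  phi_11 = rho(1) = -0.2283.
Step k = 2:
  phi_22 = [rho(2) - phi_11 rho(1)] / [1 - phi_11 rho(1)] = [-0.1669 - (-0.2283)(-0.2283)] / [1 - (-0.2283)(-0.2283)]
         = -0.21902089 / 0.94787911 = -0.2311.
Therefore phi_{22} = -0.2311.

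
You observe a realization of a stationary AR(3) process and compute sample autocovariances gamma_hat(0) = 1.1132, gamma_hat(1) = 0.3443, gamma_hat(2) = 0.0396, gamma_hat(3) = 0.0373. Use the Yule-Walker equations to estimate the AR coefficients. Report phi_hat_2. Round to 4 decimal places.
\hat\phi_{2} = -0.0819

The Yule-Walker equations for an AR(p) process read, in matrix form,
  Gamma_p phi = r_p,   with   (Gamma_p)_{ij} = gamma(|i - j|),
                       (r_p)_i = gamma(i),   i,j = 1..p.
Substitute the sample gammas (Toeplitz matrix and right-hand side of size 3):
  Gamma_p = [[1.1132, 0.3443, 0.0396], [0.3443, 1.1132, 0.3443], [0.0396, 0.3443, 1.1132]]
  r_p     = [0.3443, 0.0396, 0.0373]
Written out (R1..R3):
  (R1) 1.1132 phi_1 + 0.3443 phi_2 + 0.0396 phi_3 = 0.3443
  (R2) 0.3443 phi_1 + 1.1132 phi_2 + 0.3443 phi_3 = 0.0396
  (R3) 0.0396 phi_1 + 0.3443 phi_2 + 1.1132 phi_3 = 0.0373
Gaussian elimination:
  R2 <- R2 - (0.3443/1.1132) R1 = R2 - (0.309289) R1:  1.006712 phi_2 + 0.332052 phi_3 = -0.066888
  R3 <- R3 - (0.0396/1.1132) R1 = R3 - (0.035573) R1:  0.332052 phi_2 + 1.111791 phi_3 = 0.025052
  R3 <- R3 - (0.332052/1.006712) R2 = R3 - (0.329838) R2:  1.002268 phi_3 = 0.047114
Back-substitution:
  phi_hat_3 = 0.047114 / 1.002268 = 0.047008
  phi_hat_2 = (-0.066888 - (0.332052)(0.047008)) / 1.006712 = -0.081947
  phi_hat_1 = (0.3443 - (0.3443)(-0.081947) - (0.0396)(0.047008)) / 1.1132 = 0.332962
So phi_hat = [0.3330, -0.0819, 0.0470].
Therefore phi_hat_2 = -0.0819.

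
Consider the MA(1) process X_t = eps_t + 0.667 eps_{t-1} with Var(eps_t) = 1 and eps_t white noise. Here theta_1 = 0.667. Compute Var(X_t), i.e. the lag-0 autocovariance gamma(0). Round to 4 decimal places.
\gamma(0) = 1.4449

For an MA(q) process X_t = eps_t + sum_i theta_i eps_{t-i} with
Var(eps_t) = sigma^2, the variance is
  gamma(0) = sigma^2 * (1 + sum_i theta_i^2).
  sum_i theta_i^2 = (0.667)^2 = 0.444889.
  gamma(0) = 1 * (1 + 0.444889) = 1 * 1.444889 = 1.444889, which rounds to 1.4449.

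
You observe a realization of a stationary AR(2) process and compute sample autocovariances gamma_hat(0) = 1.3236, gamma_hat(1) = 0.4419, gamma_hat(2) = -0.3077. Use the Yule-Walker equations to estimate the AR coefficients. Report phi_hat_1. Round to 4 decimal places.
\hat\phi_{1} = 0.4631

The Yule-Walker equations for an AR(p) process read, in matrix form,
  Gamma_p phi = r_p,   with   (Gamma_p)_{ij} = gamma(|i - j|),
                       (r_p)_i = gamma(i),   i,j = 1..p.
Substitute the sample gammas (Toeplitz matrix and right-hand side of size 2):
  Gamma_p = [[1.3236, 0.4419], [0.4419, 1.3236]]
  r_p     = [0.4419, -0.3077]
Written out:
  1.3236 phi_1 + 0.4419 phi_2 = 0.4419
  0.4419 phi_1 + 1.3236 phi_2 = -0.3077
Solve by Cramer's rule:
  det = gamma(0)^2 - gamma(1)^2 = (1.3236)^2 - (0.4419)^2 = 1.75191696 - 0.19527561 = 1.55664135
  phi_hat_1 = [gamma(1) gamma(0) - gamma(1) gamma(2)] / det = [(0.4419)(1.3236) - (0.4419)(-0.3077)] / 1.55664135 = 0.72087147 / 1.55664135 = 0.4631
  phi_hat_2 = [gamma(0) gamma(2) - gamma(1)^2] / det = [(1.3236)(-0.3077) - (0.4419)^2] / 1.55664135 = -0.60254733 / 1.55664135 = -0.3871
So phi_hat = [0.4631, -0.3871].
Therefore phi_hat_1 = 0.4631.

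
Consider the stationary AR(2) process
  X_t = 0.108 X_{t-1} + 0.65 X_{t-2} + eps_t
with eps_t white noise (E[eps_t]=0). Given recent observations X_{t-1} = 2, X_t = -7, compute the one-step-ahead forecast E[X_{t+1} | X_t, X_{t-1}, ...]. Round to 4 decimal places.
E[X_{t+1} \mid \mathcal F_t] = 0.5440

For an AR(p) model X_t = c + sum_i phi_i X_{t-i} + eps_t, the
one-step-ahead conditional mean is
  E[X_{t+1} | X_t, ...] = c + sum_i phi_i X_{t+1-i}.
Substitute known values:
  E[X_{t+1} | ...] = (0.108) * (-7) + (0.65) * (2)
                   = 0.5440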